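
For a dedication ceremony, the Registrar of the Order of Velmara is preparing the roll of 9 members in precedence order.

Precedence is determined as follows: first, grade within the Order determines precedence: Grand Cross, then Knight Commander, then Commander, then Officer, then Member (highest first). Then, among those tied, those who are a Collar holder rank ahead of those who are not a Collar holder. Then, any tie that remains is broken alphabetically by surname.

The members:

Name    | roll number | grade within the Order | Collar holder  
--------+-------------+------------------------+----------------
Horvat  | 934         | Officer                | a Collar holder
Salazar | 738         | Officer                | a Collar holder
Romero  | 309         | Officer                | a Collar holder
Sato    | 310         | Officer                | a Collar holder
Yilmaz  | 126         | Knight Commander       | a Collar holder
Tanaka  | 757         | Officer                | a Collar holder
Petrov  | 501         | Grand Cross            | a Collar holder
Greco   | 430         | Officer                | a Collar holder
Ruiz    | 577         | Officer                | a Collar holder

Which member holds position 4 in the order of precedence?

By grade within the Order: Petrov (Grand Cross); then Yilmaz (Knight Commander); then Greco, Horvat, Romero, Ruiz, Salazar, Sato and Tanaka (Officer).
Greco, Horvat, Romero, Ruiz, Salazar, Sato and Tanaka are each a Collar holder, so the next rule applies.
Among Greco, Horvat, Romero, Ruiz, Salazar, Sato and Tanaka, alphabetically by surname: Greco before Horvat before Romero before Ruiz before Salazar before Sato before Tanaka.
Order: Petrov, Yilmaz, Greco, Horvat, Romero, Ruiz, Salazar, Sato, Tanaka.

Horvat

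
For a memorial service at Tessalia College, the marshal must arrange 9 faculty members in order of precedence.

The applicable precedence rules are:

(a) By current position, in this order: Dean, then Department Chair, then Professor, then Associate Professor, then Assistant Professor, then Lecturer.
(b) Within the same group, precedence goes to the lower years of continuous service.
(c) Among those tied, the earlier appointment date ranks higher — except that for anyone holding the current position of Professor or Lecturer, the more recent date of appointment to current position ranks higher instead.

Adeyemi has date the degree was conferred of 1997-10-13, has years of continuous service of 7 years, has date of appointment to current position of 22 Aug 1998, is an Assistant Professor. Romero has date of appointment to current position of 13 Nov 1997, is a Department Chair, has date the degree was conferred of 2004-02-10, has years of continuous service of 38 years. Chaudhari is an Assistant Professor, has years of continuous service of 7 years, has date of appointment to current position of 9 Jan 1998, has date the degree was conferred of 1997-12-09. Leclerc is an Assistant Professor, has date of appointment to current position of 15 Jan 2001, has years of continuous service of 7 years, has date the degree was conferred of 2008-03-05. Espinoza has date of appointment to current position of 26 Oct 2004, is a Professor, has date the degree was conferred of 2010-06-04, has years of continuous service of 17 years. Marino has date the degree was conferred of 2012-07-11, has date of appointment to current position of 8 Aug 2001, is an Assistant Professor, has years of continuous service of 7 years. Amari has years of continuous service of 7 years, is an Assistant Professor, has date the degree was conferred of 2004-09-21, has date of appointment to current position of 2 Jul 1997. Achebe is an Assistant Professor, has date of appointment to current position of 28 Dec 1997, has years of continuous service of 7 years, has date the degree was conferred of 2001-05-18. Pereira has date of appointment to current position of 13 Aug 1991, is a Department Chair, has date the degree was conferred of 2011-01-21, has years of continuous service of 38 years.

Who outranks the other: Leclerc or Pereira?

Pereira

By current position: Pereira and Romero (Department Chair); then Espinoza (Professor); then Amari, Achebe, Chaudhari, Adeyemi, Leclerc and Marino (Assistant Professor).
Pereira and Romero both have years of continuous service 38 years, so the next rule applies.
Among Pereira and Romero, by date of appointment to current position (earlier first): Pereira (13 Aug 1991) before Romero (13 Nov 1997).
Amari, Achebe, Chaudhari, Adeyemi, Leclerc and Marino all have years of continuous service 7 years, so the next rule applies.
Among Amari, Achebe, Chaudhari, Adeyemi, Leclerc and Marino, by date of appointment to current position (earlier first): Amari (2 Jul 1997) before Achebe (28 Dec 1997) before Chaudhari (9 Jan 1998) before Adeyemi (22 Aug 1998) before Leclerc (15 Jan 2001) before Marino (8 Aug 2001).
So Pereira takes precedence.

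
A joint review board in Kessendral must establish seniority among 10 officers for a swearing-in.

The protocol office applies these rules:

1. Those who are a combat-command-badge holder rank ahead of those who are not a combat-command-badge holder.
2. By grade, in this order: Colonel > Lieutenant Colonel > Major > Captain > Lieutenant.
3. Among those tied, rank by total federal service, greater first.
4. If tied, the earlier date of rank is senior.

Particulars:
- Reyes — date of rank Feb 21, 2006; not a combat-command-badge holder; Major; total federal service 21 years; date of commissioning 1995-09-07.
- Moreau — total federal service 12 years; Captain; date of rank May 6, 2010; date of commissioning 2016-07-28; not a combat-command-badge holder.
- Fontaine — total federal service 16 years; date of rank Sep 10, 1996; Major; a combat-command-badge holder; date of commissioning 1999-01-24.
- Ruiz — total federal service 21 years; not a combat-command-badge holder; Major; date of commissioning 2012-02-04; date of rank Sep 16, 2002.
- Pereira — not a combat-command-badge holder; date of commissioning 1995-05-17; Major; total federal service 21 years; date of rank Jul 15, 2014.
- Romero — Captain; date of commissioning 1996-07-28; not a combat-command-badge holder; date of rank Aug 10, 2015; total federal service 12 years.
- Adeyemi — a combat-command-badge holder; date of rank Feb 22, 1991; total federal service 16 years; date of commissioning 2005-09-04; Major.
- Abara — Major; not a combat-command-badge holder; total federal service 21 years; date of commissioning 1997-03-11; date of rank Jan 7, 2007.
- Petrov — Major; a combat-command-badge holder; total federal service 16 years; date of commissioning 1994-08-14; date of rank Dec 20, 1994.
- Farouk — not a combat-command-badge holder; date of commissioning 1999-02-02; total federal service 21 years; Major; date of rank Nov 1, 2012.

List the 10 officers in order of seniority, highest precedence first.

Adeyemi, Petrov, Fontaine, Ruiz, Reyes, Abara, Farouk, Pereira, Moreau, Romero

By the first rule: Adeyemi, Petrov and Fontaine (each a combat-command-badge holder); then Ruiz, Reyes, Abara, Farouk, Pereira, Moreau and Romero (each not a combat-command-badge holder).
Adeyemi, Petrov and Fontaine are each Major, so the next rule applies.
Adeyemi, Petrov and Fontaine all have total federal service 16 years, so the next rule applies.
Among Adeyemi, Petrov and Fontaine, by date of rank (earlier first): Adeyemi (Feb 22, 1991) before Petrov (Dec 20, 1994) before Fontaine (Sep 10, 1996).
Among Ruiz, Reyes, Abara, Farouk, Pereira, Moreau and Romero, by grade: Ruiz, Reyes, Abara, Farouk and Pereira (Major) before Moreau and Romero (Captain).
Ruiz, Reyes, Abara, Farouk and Pereira all have total federal service 21 years, so the next rule applies.
Among Ruiz, Reyes, Abara, Farouk and Pereira, by date of rank (earlier first): Ruiz (Sep 16, 2002) before Reyes (Feb 21, 2006) before Abara (Jan 7, 2007) before Farouk (Nov 1, 2012) before Pereira (Jul 15, 2014).
Moreau and Romero both have total federal service 12 years, so the next rule applies.
Among Moreau and Romero, by date of rank (earlier first): Moreau (May 6, 2010) before Romero (Aug 10, 2015).
Full order: Adeyemi, Petrov, Fontaine, Ruiz, Reyes, Abara, Farouk, Pereira, Moreau, Romero.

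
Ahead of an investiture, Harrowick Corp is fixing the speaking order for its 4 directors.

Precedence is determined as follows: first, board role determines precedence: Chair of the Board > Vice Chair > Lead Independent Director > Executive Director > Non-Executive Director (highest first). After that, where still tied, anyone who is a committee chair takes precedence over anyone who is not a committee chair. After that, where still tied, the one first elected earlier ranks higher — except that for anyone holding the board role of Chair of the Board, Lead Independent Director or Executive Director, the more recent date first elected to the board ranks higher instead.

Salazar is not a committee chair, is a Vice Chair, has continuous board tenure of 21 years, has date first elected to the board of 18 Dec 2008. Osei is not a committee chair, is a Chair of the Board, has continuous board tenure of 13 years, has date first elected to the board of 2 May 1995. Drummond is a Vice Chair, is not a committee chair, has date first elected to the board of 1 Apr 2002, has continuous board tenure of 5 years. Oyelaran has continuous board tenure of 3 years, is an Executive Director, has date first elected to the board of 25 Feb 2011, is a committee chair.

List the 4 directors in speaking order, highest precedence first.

By board role: Osei (Chair of the Board); then Drummond and Salazar (Vice Chair); then Oyelaran (Executive Director).
Drummond and Salazar are each not a committee chair, so the next rule applies.
Among Drummond and Salazar, by date first elected to the board (earlier first): Drummond (1 Apr 2002) before Salazar (18 Dec 2008).
Full order: Osei, Drummond, Salazar, Oyelaran.

Osei, Drummond, Salazar, Oyelaran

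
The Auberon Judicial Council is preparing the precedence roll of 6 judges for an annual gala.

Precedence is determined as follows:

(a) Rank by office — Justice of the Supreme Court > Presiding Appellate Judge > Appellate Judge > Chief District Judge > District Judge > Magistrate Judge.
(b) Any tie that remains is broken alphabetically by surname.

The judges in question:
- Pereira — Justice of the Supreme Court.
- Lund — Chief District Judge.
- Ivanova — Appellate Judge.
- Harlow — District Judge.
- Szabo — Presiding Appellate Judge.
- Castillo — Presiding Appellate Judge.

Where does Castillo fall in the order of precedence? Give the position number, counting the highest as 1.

By office: Pereira (Justice of the Supreme Court); then Castillo and Szabo (Presiding Appellate Judge); then Ivanova (Appellate Judge); then Lund (Chief District Judge); then Harlow (District Judge).
Among Castillo and Szabo, alphabetically by surname: Castillo before Szabo.
Order: Pereira, Castillo, Szabo, Ivanova, Lund, Harlow. So position 2.

2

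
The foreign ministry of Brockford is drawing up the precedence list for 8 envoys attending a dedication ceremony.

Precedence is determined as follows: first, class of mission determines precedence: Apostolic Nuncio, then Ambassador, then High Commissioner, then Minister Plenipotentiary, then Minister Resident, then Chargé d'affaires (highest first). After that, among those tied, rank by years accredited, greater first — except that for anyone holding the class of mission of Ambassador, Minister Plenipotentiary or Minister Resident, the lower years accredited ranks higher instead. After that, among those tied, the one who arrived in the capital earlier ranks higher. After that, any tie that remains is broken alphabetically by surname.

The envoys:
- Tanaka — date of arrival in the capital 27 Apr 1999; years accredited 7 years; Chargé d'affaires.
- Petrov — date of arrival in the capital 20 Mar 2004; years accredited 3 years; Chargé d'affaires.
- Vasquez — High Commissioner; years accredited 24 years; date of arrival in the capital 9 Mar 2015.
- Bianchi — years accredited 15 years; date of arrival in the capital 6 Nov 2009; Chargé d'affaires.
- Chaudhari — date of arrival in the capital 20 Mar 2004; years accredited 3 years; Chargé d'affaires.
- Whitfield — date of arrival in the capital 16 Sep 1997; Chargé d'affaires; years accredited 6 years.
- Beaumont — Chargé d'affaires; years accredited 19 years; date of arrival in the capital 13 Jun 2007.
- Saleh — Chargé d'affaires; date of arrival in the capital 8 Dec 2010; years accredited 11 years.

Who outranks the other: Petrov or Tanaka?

By class of mission: Vasquez (High Commissioner); then Beaumont, Bianchi, Saleh, Tanaka, Whitfield, Chaudhari and Petrov (Chargé d'affaires).
Among Beaumont, Bianchi, Saleh, Tanaka, Whitfield, Chaudhari and Petrov, by years accredited (higher first): Beaumont (19 years) before Bianchi (15 years) before Saleh (11 years) before Tanaka (7 years) before Whitfield (6 years) before Chaudhari and Petrov (3 years).
Chaudhari and Petrov both have date of arrival in the capital 20 Mar 2004, so the next rule applies.
Among Chaudhari and Petrov, alphabetically by surname: Chaudhari before Petrov.
So Tanaka takes precedence.

Tanaka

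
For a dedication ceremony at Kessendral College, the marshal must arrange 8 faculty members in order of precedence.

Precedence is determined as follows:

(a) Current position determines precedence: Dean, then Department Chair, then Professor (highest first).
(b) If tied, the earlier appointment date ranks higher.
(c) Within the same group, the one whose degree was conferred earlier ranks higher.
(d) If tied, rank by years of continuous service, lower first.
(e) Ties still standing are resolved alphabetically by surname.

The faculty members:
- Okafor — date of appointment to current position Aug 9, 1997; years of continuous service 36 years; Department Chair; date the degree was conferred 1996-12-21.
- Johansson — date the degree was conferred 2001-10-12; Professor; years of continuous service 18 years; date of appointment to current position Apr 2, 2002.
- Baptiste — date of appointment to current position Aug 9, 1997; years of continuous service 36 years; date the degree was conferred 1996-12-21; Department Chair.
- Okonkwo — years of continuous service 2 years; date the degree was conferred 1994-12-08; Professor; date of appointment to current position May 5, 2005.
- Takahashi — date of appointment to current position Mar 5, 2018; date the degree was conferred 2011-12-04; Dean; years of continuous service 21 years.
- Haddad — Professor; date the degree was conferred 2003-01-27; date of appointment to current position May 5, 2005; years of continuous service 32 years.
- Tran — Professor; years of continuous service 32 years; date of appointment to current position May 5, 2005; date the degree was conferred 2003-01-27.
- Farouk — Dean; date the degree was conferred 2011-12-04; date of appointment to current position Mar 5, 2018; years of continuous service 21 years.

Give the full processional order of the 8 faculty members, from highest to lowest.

By current position: Farouk and Takahashi (Dean); then Baptiste and Okafor (Department Chair); then Johansson, Okonkwo, Haddad and Tran (Professor).
Farouk and Takahashi both have date of appointment to current position Mar 5, 2018, so the next rule applies.
Farouk and Takahashi both have date the degree was conferred 2011-12-04, so the next rule applies.
Farouk and Takahashi both have years of continuous service 21 years, so the next rule applies.
Among Farouk and Takahashi, alphabetically by surname: Farouk before Takahashi.
Baptiste and Okafor both have date of appointment to current position Aug 9, 1997, so the next rule applies.
Baptiste and Okafor both have date the degree was conferred 1996-12-21, so the next rule applies.
Baptiste and Okafor both have years of continuous service 36 years, so the next rule applies.
Among Baptiste and Okafor, alphabetically by surname: Baptiste before Okafor.
Among Johansson, Okonkwo, Haddad and Tran, by date of appointment to current position (earlier first): Johansson (Apr 2, 2002) before Okonkwo, Haddad and Tran (May 5, 2005).
Among Okonkwo, Haddad and Tran, by date the degree was conferred (earlier first): Okonkwo (1994-12-08) before Haddad and Tran (2003-01-27).
Haddad and Tran both have years of continuous service 32 years, so the next rule applies.
Among Haddad and Tran, alphabetically by surname: Haddad before Tran.
Full order: Farouk, Takahashi, Baptiste, Okafor, Johansson, Okonkwo, Haddad, Tran.

Farouk, Takahashi, Baptiste, Okafor, Johansson, Okonkwo, Haddad, Tran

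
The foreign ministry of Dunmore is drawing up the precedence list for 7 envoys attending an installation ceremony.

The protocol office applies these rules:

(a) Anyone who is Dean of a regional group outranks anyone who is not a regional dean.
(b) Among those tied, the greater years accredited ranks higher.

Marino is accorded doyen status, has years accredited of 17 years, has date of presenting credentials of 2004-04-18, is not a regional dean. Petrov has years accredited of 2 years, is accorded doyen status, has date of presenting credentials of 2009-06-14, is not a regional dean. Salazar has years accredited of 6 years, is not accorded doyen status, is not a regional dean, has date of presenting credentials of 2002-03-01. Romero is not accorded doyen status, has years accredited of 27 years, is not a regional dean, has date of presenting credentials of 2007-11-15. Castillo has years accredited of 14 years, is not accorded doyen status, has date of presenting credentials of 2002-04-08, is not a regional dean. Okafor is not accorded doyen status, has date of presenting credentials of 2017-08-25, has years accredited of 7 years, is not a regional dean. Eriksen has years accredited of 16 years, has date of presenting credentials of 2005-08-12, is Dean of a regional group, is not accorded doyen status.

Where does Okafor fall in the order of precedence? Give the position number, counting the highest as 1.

5

By the first rule: Eriksen (Dean of a regional group); then Romero, Marino, Castillo, Okafor, Salazar and Petrov (each not a regional dean).
Among Romero, Marino, Castillo, Okafor, Salazar and Petrov, by years accredited (higher first): Romero (27 years) before Marino (17 years) before Castillo (14 years) before Okafor (7 years) before Salazar (6 years) before Petrov (2 years).
Order: Eriksen, Romero, Marino, Castillo, Okafor, Salazar, Petrov. So position 5.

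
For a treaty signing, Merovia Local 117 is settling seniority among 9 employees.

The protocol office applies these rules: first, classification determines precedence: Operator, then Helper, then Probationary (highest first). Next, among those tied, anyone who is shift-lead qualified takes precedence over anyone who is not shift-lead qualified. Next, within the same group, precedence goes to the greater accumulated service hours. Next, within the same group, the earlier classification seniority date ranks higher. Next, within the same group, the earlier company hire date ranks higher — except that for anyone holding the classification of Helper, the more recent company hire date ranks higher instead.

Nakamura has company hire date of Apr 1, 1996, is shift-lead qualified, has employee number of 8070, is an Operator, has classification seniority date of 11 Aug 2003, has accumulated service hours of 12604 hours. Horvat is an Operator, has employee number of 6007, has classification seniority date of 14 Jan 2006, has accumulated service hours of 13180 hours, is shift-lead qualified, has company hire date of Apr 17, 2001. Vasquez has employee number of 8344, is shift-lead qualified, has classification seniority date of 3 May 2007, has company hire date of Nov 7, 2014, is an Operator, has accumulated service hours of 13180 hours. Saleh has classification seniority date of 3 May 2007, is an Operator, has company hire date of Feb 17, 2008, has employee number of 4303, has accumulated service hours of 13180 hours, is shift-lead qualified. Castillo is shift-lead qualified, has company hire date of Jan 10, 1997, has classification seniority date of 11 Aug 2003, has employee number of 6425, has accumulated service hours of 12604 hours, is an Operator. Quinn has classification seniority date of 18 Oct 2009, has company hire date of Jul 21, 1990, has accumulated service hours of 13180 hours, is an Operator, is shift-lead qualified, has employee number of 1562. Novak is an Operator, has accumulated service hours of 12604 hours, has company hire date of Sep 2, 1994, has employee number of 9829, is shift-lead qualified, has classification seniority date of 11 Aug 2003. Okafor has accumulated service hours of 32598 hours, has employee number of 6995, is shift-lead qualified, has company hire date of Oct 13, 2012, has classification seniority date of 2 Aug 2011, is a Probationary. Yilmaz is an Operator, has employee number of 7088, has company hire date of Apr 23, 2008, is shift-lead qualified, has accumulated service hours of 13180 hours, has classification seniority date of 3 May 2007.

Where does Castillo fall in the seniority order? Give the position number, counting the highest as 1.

8

By classification: Horvat, Saleh, Yilmaz, Vasquez, Quinn, Novak, Nakamura and Castillo (Operator); then Okafor (Probationary).
Horvat, Saleh, Yilmaz, Vasquez, Quinn, Novak, Nakamura and Castillo are each shift-lead qualified, so the next rule applies.
Among Horvat, Saleh, Yilmaz, Vasquez, Quinn, Novak, Nakamura and Castillo, by accumulated service hours (higher first): Horvat, Saleh, Yilmaz, Vasquez and Quinn (13180 hours) before Novak, Nakamura and Castillo (12604 hours).
Among Horvat, Saleh, Yilmaz, Vasquez and Quinn, by classification seniority date (earlier first): Horvat (14 Jan 2006) before Saleh, Yilmaz and Vasquez (3 May 2007) before Quinn (18 Oct 2009).
Among Saleh, Yilmaz and Vasquez, by company hire date (earlier first): Saleh (Feb 17, 2008) before Yilmaz (Apr 23, 2008) before Vasquez (Nov 7, 2014).
Novak, Nakamura and Castillo all have classification seniority date 11 Aug 2003, so the next rule applies.
Among Novak, Nakamura and Castillo, by company hire date (earlier first): Novak (Sep 2, 1994) before Nakamura (Apr 1, 1996) before Castillo (Jan 10, 1997).
Order: Horvat, Saleh, Yilmaz, Vasquez, Quinn, Novak, Nakamura, Castillo, Okafor. So position 8.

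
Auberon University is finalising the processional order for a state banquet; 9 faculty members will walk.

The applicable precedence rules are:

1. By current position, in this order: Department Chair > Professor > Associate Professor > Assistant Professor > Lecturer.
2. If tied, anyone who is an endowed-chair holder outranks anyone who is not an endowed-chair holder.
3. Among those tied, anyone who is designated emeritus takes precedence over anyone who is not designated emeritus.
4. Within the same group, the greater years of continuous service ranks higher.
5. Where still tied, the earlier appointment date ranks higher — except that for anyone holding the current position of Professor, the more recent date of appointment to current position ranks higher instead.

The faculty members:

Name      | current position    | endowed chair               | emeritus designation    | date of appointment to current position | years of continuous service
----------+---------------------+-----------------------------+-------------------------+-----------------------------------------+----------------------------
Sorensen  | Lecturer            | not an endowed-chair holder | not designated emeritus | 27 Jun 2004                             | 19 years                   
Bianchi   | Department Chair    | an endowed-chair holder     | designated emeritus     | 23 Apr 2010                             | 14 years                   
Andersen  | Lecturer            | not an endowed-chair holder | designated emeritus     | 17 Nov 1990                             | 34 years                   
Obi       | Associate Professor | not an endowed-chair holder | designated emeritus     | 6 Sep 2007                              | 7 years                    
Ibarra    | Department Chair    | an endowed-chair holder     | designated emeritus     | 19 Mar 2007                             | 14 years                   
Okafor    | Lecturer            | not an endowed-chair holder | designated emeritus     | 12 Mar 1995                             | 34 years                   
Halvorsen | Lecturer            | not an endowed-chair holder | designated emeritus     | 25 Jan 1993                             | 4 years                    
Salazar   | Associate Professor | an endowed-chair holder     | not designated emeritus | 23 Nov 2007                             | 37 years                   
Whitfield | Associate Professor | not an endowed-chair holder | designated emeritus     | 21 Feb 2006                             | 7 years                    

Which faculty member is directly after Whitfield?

Obi

By current position: Ibarra and Bianchi (Department Chair); then Salazar, Whitfield and Obi (Associate Professor); then Andersen, Okafor, Halvorsen and Sorensen (Lecturer).
Ibarra and Bianchi are each an endowed-chair holder, so the next rule applies.
Ibarra and Bianchi are each designated emeritus, so the next rule applies.
Ibarra and Bianchi both have years of continuous service 14 years, so the next rule applies.
Among Ibarra and Bianchi, by date of appointment to current position (earlier first): Ibarra (19 Mar 2007) before Bianchi (23 Apr 2010).
Among Salazar, Whitfield and Obi, an endowed-chair holder before not an endowed-chair holder: Salazar (an endowed-chair holder) before Whitfield and Obi (not an endowed-chair holder).
Whitfield and Obi are each designated emeritus, so the next rule applies.
Whitfield and Obi both have years of continuous service 7 years, so the next rule applies.
Among Whitfield and Obi, by date of appointment to current position (earlier first): Whitfield (21 Feb 2006) before Obi (6 Sep 2007).
Andersen, Okafor, Halvorsen and Sorensen are each not an endowed-chair holder, so the next rule applies.
Among Andersen, Okafor, Halvorsen and Sorensen, designated emeritus before not designated emeritus: Andersen, Okafor and Halvorsen (designated emeritus) before Sorensen (not designated emeritus).
Among Andersen, Okafor and Halvorsen, by years of continuous service (higher first): Andersen and Okafor (34 years) before Halvorsen (4 years).
Among Andersen and Okafor, by date of appointment to current position (earlier first): Andersen (17 Nov 1990) before Okafor (12 Mar 1995).
Order: Ibarra, Bianchi, Salazar, Whitfield, Obi, Andersen, Okafor, Halvorsen, Sorensen.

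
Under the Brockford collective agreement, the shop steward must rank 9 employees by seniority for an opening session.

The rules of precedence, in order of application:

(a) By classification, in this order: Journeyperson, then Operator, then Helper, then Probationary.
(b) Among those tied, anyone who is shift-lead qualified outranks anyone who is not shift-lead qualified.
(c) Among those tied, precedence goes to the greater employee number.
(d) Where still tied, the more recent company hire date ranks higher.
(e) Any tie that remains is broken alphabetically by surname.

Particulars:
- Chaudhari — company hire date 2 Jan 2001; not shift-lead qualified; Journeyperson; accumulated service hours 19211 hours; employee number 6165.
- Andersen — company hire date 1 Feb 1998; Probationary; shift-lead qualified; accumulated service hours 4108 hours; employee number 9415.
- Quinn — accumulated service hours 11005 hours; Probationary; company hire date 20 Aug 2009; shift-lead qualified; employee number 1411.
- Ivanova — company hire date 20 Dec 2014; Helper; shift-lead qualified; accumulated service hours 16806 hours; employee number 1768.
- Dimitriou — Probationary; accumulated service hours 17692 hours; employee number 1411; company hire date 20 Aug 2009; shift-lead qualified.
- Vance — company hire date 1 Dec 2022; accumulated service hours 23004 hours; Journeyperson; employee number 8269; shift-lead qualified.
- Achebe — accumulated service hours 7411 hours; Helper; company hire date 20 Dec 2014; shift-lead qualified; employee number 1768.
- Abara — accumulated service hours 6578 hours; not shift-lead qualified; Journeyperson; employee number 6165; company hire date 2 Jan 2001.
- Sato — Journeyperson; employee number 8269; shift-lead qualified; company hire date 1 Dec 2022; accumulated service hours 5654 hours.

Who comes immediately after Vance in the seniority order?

Abara

By classification: Sato, Vance, Abara and Chaudhari (Journeyperson); then Achebe and Ivanova (Helper); then Andersen, Dimitriou and Quinn (Probationary).
Among Sato, Vance, Abara and Chaudhari, shift-lead qualified before not shift-lead qualified: Sato and Vance (shift-lead qualified) before Abara and Chaudhari (not shift-lead qualified).
Sato and Vance both have employee number 8269, so the next rule applies.
Sato and Vance both have company hire date 1 Dec 2022, so the next rule applies.
Among Sato and Vance, alphabetically by surname: Sato before Vance.
Abara and Chaudhari both have employee number 6165, so the next rule applies.
Abara and Chaudhari both have company hire date 2 Jan 2001, so the next rule applies.
Among Abara and Chaudhari, alphabetically by surname: Abara before Chaudhari.
Achebe and Ivanova are each shift-lead qualified, so the next rule applies.
Achebe and Ivanova both have employee number 1768, so the next rule applies.
Achebe and Ivanova both have company hire date 20 Dec 2014, so the next rule applies.
Among Achebe and Ivanova, alphabetically by surname: Achebe before Ivanova.
Andersen, Dimitriou and Quinn are each shift-lead qualified, so the next rule applies.
Among Andersen, Dimitriou and Quinn, by employee number (higher first): Andersen (9415) before Dimitriou and Quinn (1411).
Dimitriou and Quinn both have company hire date 20 Aug 2009, so the next rule applies.
Among Dimitriou and Quinn, alphabetically by surname: Dimitriou before Quinn.
Order: Sato, Vance, Abara, Chaudhari, Achebe, Ivanova, Andersen, Dimitriou, Quinn.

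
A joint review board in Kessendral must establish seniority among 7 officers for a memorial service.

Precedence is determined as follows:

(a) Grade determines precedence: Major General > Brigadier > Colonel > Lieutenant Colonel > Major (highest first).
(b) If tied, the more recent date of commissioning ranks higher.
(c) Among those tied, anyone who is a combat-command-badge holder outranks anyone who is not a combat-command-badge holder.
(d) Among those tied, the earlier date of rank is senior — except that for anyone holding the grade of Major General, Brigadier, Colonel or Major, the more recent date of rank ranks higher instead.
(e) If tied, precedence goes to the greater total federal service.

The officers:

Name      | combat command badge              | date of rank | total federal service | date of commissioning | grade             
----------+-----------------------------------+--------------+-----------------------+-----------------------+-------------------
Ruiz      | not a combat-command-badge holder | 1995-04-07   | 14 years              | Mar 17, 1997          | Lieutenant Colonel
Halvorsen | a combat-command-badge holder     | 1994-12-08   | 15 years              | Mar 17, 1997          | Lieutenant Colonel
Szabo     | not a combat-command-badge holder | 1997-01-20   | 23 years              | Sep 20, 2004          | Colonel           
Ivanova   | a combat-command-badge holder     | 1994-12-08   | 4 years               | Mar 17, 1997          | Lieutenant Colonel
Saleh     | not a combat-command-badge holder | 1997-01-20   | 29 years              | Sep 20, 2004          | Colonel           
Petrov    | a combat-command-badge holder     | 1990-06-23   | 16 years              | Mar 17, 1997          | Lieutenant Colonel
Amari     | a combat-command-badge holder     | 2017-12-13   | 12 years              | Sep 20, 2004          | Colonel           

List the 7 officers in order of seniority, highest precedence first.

Amari, Saleh, Szabo, Petrov, Halvorsen, Ivanova, Ruiz

By grade: Amari, Saleh and Szabo (Colonel); then Petrov, Halvorsen, Ivanova and Ruiz (Lieutenant Colonel).
Amari, Saleh and Szabo all have date of commissioning Sep 20, 2004, so the next rule applies.
Among Amari, Saleh and Szabo, a combat-command-badge holder before not a combat-command-badge holder: Amari (a combat-command-badge holder) before Saleh and Szabo (not a combat-command-badge holder).
Saleh and Szabo both have date of rank 1997-01-20, so the next rule applies.
Among Saleh and Szabo, by total federal service (higher first): Saleh (29 years) before Szabo (23 years).
Petrov, Halvorsen, Ivanova and Ruiz all have date of commissioning Mar 17, 1997, so the next rule applies.
Among Petrov, Halvorsen, Ivanova and Ruiz, a combat-command-badge holder before not a combat-command-badge holder: Petrov, Halvorsen and Ivanova (a combat-command-badge holder) before Ruiz (not a combat-command-badge holder).
Among Petrov, Halvorsen and Ivanova, by date of rank (earlier first): Petrov (1990-06-23) before Halvorsen and Ivanova (1994-12-08).
Among Halvorsen and Ivanova, by total federal service (higher first): Halvorsen (15 years) before Ivanova (4 years).
Full order: Amari, Saleh, Szabo, Petrov, Halvorsen, Ivanova, Ruiz.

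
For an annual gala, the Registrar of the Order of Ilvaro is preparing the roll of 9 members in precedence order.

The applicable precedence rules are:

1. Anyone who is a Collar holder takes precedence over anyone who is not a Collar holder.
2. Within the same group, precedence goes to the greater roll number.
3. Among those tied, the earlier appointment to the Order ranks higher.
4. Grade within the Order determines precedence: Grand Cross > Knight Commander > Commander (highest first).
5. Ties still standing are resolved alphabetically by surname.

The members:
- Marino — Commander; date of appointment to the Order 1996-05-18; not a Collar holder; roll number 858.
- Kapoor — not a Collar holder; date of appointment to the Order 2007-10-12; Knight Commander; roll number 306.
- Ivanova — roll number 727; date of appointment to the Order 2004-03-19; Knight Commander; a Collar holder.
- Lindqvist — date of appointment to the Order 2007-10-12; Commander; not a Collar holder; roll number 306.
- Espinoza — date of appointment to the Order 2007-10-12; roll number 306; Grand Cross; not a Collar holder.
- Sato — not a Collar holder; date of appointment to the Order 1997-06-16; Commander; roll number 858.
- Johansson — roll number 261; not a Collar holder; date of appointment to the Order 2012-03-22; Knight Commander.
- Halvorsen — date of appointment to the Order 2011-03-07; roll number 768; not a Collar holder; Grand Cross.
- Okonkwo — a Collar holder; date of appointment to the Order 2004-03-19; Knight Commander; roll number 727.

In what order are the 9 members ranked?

Ivanova, Okonkwo, Marino, Sato, Halvorsen, Espinoza, Kapoor, Lindqvist, Johansson

By the first rule: Ivanova and Okonkwo (both a Collar holder); then Marino, Sato, Halvorsen, Espinoza, Kapoor, Lindqvist and Johansson (each not a Collar holder).
Ivanova and Okonkwo both have roll number 727, so the next rule applies.
Ivanova and Okonkwo both have date of appointment to the Order 2004-03-19, so the next rule applies.
Ivanova and Okonkwo are each Knight Commander, so the next rule applies.
Among Ivanova and Okonkwo, alphabetically by surname: Ivanova before Okonkwo.
Among Marino, Sato, Halvorsen, Espinoza, Kapoor, Lindqvist and Johansson, by roll number (higher first): Marino and Sato (858) before Halvorsen (768) before Espinoza, Kapoor and Lindqvist (306) before Johansson (261).
Among Marino and Sato, by date of appointment to the Order (earlier first): Marino (1996-05-18) before Sato (1997-06-16).
Espinoza, Kapoor and Lindqvist all have date of appointment to the Order 2007-10-12, so the next rule applies.
Among Espinoza, Kapoor and Lindqvist, by grade within the Order: Espinoza (Grand Cross) before Kapoor (Knight Commander) before Lindqvist (Commander).
Full order: Ivanova, Okonkwo, Marino, Sato, Halvorsen, Espinoza, Kapoor, Lindqvist, Johansson.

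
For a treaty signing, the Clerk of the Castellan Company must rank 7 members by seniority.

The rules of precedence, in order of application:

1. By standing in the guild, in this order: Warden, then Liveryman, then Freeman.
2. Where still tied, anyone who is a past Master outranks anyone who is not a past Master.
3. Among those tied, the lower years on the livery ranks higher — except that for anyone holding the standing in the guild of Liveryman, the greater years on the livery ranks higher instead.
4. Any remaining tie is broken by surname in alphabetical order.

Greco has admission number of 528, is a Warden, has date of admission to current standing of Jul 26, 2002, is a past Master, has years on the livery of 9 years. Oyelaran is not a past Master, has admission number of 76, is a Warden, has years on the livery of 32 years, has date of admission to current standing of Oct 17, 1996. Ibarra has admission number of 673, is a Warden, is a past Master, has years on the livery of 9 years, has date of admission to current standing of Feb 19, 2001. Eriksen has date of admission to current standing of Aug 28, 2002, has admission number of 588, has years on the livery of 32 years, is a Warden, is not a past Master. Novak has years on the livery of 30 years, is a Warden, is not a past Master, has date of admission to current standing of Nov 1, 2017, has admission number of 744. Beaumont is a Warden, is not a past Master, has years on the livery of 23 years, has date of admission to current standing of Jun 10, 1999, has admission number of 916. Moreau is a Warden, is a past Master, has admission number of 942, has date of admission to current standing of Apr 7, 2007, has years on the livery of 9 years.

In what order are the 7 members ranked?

Greco, Ibarra, Moreau, Beaumont, Novak, Eriksen, Oyelaran

By standing in the guild: Greco, Ibarra, Moreau, Beaumont, Novak, Eriksen and Oyelaran (Warden).
Among Greco, Ibarra, Moreau, Beaumont, Novak, Eriksen and Oyelaran, a past Master before not a past Master: Greco, Ibarra and Moreau (a past Master) before Beaumont, Novak, Eriksen and Oyelaran (not a past Master).
Greco, Ibarra and Moreau all have years on the livery 9 years, so the next rule applies.
Among Greco, Ibarra and Moreau, alphabetically by surname: Greco before Ibarra before Moreau.
Among Beaumont, Novak, Eriksen and Oyelaran, by years on the livery (lower first): Beaumont (23 years) before Novak (30 years) before Eriksen and Oyelaran (32 years).
Among Eriksen and Oyelaran, alphabetically by surname: Eriksen before Oyelaran.
Full order: Greco, Ibarra, Moreau, Beaumont, Novak, Eriksen, Oyelaran.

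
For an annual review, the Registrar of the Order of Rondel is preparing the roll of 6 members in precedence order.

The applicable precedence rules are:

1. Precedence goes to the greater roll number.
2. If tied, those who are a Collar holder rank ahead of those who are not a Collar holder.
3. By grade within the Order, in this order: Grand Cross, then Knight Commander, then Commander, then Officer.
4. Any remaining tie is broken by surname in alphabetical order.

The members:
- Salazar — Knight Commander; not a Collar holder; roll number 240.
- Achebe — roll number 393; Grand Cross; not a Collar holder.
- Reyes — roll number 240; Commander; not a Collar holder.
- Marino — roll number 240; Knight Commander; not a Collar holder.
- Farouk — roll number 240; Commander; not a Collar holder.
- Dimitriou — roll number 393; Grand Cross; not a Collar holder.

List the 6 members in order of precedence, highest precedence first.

By roll number (higher first): Achebe and Dimitriou (both 393); then Marino, Salazar, Farouk and Reyes (each 240).
Achebe and Dimitriou are each not a Collar holder, so the next rule applies.
Achebe and Dimitriou are each Grand Cross, so the next rule applies.
Among Achebe and Dimitriou, alphabetically by surname: Achebe before Dimitriou.
Marino, Salazar, Farouk and Reyes are each not a Collar holder, so the next rule applies.
Among Marino, Salazar, Farouk and Reyes, by grade within the Order: Marino and Salazar (Knight Commander) before Farouk and Reyes (Commander).
Among Marino and Salazar, alphabetically by surname: Marino before Salazar.
Among Farouk and Reyes, alphabetically by surname: Farouk before Reyes.
Full order: Achebe, Dimitriou, Marino, Salazar, Farouk, Reyes.

Achebe, Dimitriou, Marino, Salazar, Farouk, Reyes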